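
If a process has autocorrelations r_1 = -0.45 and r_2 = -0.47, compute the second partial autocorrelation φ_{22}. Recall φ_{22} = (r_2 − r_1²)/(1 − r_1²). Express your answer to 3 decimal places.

φ_{22} = (r_2 − r_1²) / (1 − r_1²)
r_1² = (-0.45)² = 0.2025
Numerator = -0.47 − 0.2025 = -0.6725; denominator = 1 − 0.2025 = 0.7975
φ_{22} = -0.6725 / 0.7975 = -0.843

-0.843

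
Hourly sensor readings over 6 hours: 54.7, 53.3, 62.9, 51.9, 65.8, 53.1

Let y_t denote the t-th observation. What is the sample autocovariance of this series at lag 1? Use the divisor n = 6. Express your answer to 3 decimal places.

Mean ȳ = (54.7 + 53.3 + 62.9 + 51.9 + 65.8 + 53.1)/6 = 56.9500
Σ_{t=1}^{5}(y_t−ȳ)(y_{t+1}−ȳ) = -122.3175
γ_1 = -122.3175 / 6 = -20.386

-20.386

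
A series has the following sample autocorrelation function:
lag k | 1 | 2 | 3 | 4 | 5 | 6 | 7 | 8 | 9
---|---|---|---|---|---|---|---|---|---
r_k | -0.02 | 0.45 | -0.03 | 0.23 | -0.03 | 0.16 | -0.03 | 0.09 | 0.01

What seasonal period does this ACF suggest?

2

The largest autocorrelation is r_2 = 0.45, with weaker echoes at lags 4 (0.23) and 6 (0.16); the remaining lags stay at or below 0.09.
The dominant spike at lag 2 indicates a seasonal period of 2.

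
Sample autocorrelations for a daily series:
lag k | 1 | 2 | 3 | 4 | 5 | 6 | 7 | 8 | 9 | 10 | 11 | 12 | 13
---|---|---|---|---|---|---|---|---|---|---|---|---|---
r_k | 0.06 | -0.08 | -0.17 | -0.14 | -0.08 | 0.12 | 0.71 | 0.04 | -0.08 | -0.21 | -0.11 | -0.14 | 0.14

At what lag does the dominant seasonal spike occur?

7

The largest autocorrelation is r_7 = 0.71; the remaining lags stay at or below 0.14.
The dominant spike at lag 7 indicates a seasonal period of 7.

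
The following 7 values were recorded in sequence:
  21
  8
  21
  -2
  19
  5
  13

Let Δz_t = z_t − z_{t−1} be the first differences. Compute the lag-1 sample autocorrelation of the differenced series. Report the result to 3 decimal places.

-0.875

First differences Δz: -13, 13, -23, 21, -14, 8
Mean of differences = -1.3333
Numerator Σ(Δz_t−Δz̄)(Δz_{t+1}−Δz̄) = -1362.7778
Denominator Σ(Δz_t−Δz̄)² = 1557.3333
r_1(Δz) = -1362.7778 / 1557.3333 = -0.875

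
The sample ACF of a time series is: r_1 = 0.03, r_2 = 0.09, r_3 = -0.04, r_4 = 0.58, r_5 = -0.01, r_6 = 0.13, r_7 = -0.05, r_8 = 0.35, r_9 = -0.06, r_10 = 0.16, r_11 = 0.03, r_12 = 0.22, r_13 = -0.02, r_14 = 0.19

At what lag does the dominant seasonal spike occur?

The largest autocorrelation is r_4 = 0.58, with weaker echoes at lags 8 (0.35) and 12 (0.22); the remaining lags stay at or below 0.19.
The dominant spike at lag 4 indicates a seasonal period of 4.

4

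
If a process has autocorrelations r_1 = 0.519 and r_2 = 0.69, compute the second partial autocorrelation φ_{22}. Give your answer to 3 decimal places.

φ_{22} = (r_2 − r_1²) / (1 − r_1²)
r_1² = (0.519)² = 0.269361
Numerator = 0.69 − 0.2694 = 0.4206; denominator = 1 − 0.2694 = 0.7306
φ_{22} = 0.4206 / 0.7306 = 0.576

0.576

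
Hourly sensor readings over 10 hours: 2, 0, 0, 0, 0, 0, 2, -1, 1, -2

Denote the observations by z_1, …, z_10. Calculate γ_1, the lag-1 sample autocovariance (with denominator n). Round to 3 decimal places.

Mean z̄ = (2 + 0 + 0 + 0 + 0 + 0 + 2 − 1 + 1 − 2)/10 = 0.2000
Σ_{t=1}^{9}(z_t−z̄)(z_{t+1}−z̄) = -5.4400
γ_1 = -5.4400 / 10 = -0.544

-0.544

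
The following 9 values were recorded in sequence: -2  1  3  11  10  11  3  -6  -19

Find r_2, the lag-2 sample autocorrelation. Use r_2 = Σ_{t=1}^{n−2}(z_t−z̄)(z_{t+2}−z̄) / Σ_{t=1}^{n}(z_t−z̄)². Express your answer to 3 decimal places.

0.012

Mean z̄ = (-2 + 1 + 3 + 11 + 10 + 11 + 3 − 6 − 19)/9 = 1.3333
Numerator Σ_{t=1}^{7}(z_t−z̄)(z_{t+2}−z̄) = 8.7778
Denominator Σ(z_t−z̄)² = 746.0000
r_2 = 8.7778 / 746.0000 = 0.012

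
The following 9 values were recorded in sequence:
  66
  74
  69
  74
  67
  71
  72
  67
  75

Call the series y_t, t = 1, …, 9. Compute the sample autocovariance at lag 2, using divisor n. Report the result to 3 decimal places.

2.857

Mean ȳ = (66 + 74 + 69 + 74 + 67 + 71 + 72 + 67 + 75)/9 = 70.5556
Σ_{t=1}^{7}(y_t−ȳ)(y_{t+2}−ȳ) = 25.7160
γ_2 = 25.7160 / 9 = 2.857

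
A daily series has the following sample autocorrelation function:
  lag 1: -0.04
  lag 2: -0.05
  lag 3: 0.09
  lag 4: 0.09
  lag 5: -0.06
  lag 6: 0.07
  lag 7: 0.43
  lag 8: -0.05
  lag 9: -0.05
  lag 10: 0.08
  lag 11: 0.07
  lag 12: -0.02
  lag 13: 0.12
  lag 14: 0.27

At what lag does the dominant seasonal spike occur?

The largest autocorrelation is r_7 = 0.43, with a weaker echo at lag 14 (0.27); the remaining lags stay at or below 0.12.
The dominant spike at lag 7 indicates a seasonal period of 7.

7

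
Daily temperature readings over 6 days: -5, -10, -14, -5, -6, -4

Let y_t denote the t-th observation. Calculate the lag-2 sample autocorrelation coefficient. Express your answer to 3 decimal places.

Mean ȳ = (-5 − 10 − 14 − 5 − 6 − 4)/6 = -7.3333
Deviations from mean: 2.3333, -2.6667, -6.6667, 2.3333, 1.3333, 3.3333
Σ(y_t−ȳ)(y_{t+2}−ȳ) = (-15.5556) + (-6.2222) + (-8.8889) + (7.7778) = -22.8889
Denominator Σ(y_t−ȳ)² = 75.3333
r_2 = -22.8889 / 75.3333 = -0.304

-0.304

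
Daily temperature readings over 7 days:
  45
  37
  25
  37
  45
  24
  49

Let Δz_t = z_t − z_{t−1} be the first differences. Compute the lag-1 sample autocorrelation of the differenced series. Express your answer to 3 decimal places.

First differences Δz: -8, -12, 12, 8, -21, 25
Mean of differences = 0.6667
Numerator Σ(Δz_t−Δz̄)(Δz_{t+1}−Δz̄) = -636.7778
Denominator Σ(Δz_t−Δz̄)² = 1479.3333
r_1(Δz) = -636.7778 / 1479.3333 = -0.430

-0.430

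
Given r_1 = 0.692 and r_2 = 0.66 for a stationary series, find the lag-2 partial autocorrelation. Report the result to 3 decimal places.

φ_{22} = (r_2 − r_1²) / (1 − r_1²)
r_1² = (0.692)² = 0.478864
Numerator = 0.66 − 0.4789 = 0.1811; denominator = 1 − 0.4789 = 0.5211
φ_{22} = 0.1811 / 0.5211 = 0.348

0.348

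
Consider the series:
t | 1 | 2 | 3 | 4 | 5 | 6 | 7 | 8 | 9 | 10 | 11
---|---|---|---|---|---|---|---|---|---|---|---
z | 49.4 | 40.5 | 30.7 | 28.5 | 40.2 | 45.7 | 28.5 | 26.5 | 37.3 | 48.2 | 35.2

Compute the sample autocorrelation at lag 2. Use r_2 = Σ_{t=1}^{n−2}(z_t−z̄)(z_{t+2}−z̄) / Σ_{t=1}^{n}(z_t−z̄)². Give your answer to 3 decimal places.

Mean z̄ = (49.4 + 40.5 + 30.7 + 28.5 + 40.2 + 45.7 + 28.5 + 26.5 + 37.3 + 48.2 + 35.2)/11 = 37.3364
Numerator Σ_{t=1}^{9}(z_t−z̄)(z_{t+2}−z̄) = -434.1808
Denominator Σ(z_t−z̄)² = 673.9055
r_2 = -434.1808 / 673.9055 = -0.644

-0.644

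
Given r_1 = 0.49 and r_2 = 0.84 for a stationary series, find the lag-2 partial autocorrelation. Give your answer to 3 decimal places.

φ_{22} = (r_2 − r_1²) / (1 − r_1²)
r_1² = (0.49)² = 0.2401
Numerator = 0.84 − 0.2401 = 0.5999; denominator = 1 − 0.2401 = 0.7599
φ_{22} = 0.5999 / 0.7599 = 0.789

0.789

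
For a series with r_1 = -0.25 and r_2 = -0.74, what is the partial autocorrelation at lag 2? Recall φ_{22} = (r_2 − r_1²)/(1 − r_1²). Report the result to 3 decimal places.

-0.856

φ_{22} = (r_2 − r_1²) / (1 − r_1²)
r_1² = (-0.25)² = 0.0625
Numerator = -0.74 − 0.0625 = -0.8025; denominator = 1 − 0.0625 = 0.9375
φ_{22} = -0.8025 / 0.9375 = -0.856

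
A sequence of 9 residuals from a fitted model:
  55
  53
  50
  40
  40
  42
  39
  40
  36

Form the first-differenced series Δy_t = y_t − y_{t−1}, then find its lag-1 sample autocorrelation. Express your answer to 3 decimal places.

First differences Δy: -2, -3, -10, 0, 2, -3, 1, -4
Mean of differences = -2.3750
Numerator Σ(Δy_t−Δȳ)(Δy_{t+1}−Δȳ) = -13.5156
Denominator Σ(Δy_t−Δȳ)² = 97.8750
r_1(Δy) = -13.5156 / 97.8750 = -0.138

-0.138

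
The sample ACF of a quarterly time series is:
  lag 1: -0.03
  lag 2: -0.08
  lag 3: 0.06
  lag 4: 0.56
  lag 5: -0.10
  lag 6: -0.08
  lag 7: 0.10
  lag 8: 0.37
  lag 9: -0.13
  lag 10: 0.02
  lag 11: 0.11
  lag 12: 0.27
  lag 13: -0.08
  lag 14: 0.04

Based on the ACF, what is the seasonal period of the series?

The largest autocorrelation is r_4 = 0.56, with weaker echoes at lags 8 (0.37) and 12 (0.27); the remaining lags stay at or below 0.11.
The dominant spike at lag 4 indicates a seasonal period of 4.

4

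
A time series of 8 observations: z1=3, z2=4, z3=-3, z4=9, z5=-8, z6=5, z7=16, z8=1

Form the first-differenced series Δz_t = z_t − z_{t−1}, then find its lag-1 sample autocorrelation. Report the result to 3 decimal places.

First differences Δz: 1, -7, 12, -17, 13, 11, -15
Mean of differences = -0.2857
Numerator Σ(Δz_t−Δz̄)(Δz_{t+1}−Δz̄) = -534.6531
Denominator Σ(Δz_t−Δz̄)² = 997.4286
r_1(Δz) = -534.6531 / 997.4286 = -0.536

-0.536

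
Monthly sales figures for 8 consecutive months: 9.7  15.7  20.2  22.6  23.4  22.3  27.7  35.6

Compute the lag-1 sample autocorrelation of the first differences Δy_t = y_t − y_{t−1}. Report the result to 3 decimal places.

First differences Δy: 6.0, 4.5, 2.4, 0.8, -1.1, 5.4, 7.9
Mean of differences = 3.7000
Numerator Σ(Δy_t−Δȳ)(Δy_{t+1}−Δȳ) = 17.4700
Denominator Σ(Δy_t−Δȳ)² = 59.6000
r_1(Δy) = 17.4700 / 59.6000 = 0.293

0.293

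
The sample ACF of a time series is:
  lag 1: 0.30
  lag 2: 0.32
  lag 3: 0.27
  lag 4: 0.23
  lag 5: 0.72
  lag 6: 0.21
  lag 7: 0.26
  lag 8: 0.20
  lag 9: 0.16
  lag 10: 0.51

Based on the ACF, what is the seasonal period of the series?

5

The largest autocorrelation is r_5 = 0.72, with a weaker echo at lag 10 (0.51); the remaining lags stay at or below 0.32.
The dominant spike at lag 5 indicates a seasonal period of 5.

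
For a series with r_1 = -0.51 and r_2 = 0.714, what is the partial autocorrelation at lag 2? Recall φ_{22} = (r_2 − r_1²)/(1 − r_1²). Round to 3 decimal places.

0.613

φ_{22} = (r_2 − r_1²) / (1 − r_1²)
r_1² = (-0.51)² = 0.2601
Numerator = 0.714 − 0.2601 = 0.4539; denominator = 1 − 0.2601 = 0.7399
φ_{22} = 0.4539 / 0.7399 = 0.613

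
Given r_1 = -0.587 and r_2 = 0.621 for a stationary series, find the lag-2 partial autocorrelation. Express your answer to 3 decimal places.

0.422

φ_{22} = (r_2 − r_1²) / (1 − r_1²)
r_1² = (-0.587)² = 0.344569
Numerator = 0.621 − 0.3446 = 0.2764; denominator = 1 − 0.3446 = 0.6554
φ_{22} = 0.2764 / 0.6554 = 0.422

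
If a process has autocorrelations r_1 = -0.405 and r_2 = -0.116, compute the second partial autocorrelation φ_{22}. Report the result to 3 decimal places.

φ_{22} = (r_2 − r_1²) / (1 − r_1²)
r_1² = (-0.405)² = 0.164025
Numerator = -0.116 − 0.1640 = -0.2800; denominator = 1 − 0.1640 = 0.8360
φ_{22} = -0.2800 / 0.8360 = -0.335

-0.335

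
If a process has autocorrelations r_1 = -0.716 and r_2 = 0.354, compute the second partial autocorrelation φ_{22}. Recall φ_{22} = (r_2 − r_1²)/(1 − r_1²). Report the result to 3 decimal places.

-0.326

φ_{22} = (r_2 − r_1²) / (1 − r_1²)
r_1² = (-0.716)² = 0.512656
Numerator = 0.354 − 0.5127 = -0.1587; denominator = 1 − 0.5127 = 0.4873
φ_{22} = -0.1587 / 0.4873 = -0.326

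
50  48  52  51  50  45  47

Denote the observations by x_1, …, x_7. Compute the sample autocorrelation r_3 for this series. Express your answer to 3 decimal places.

-0.417

Mean x̄ = (50 + 48 + 52 + 51 + 50 + 45 + 47)/7 = 49.0000
Σ(x_t−x̄)(x_{t+3}−x̄) = (2.0000) + (-1.0000) + (-12.0000) + (-4.0000) = -15.0000
Denominator Σ(x_t−x̄)² = 36.0000
r_3 = -15.0000 / 36.0000 = -0.417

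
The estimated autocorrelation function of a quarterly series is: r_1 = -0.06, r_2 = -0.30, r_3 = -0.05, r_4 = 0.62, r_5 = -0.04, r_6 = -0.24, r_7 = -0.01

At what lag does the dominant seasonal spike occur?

The largest autocorrelation is r_4 = 0.62; the remaining lags stay at or below -0.01.
The dominant spike at lag 4 indicates a seasonal period of 4.

4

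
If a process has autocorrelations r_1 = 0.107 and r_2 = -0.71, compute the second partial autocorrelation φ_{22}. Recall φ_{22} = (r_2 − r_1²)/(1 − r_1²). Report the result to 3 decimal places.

φ_{22} = (r_2 − r_1²) / (1 − r_1²)
r_1² = (0.107)² = 0.011449
Numerator = -0.71 − 0.0114 = -0.7214; denominator = 1 − 0.0114 = 0.9886
φ_{22} = -0.7214 / 0.9886 = -0.730

-0.730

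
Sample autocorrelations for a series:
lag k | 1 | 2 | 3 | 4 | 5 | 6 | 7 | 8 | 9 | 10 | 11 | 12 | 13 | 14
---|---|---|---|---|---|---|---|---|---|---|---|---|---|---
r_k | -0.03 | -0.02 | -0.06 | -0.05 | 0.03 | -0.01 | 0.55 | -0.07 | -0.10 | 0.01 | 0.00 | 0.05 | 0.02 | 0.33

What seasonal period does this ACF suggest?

The largest autocorrelation is r_7 = 0.55, with a weaker echo at lag 14 (0.33); the remaining lags stay at or below 0.05.
The dominant spike at lag 7 indicates a seasonal period of 7.

7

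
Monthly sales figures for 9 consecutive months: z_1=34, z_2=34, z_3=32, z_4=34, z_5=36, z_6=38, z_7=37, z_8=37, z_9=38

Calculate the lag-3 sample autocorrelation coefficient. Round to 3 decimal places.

-0.072

Mean z̄ = (34 + 34 + 32 + 34 + 36 + 38 + 37 + 37 + 38)/9 = 35.5556
Σ(z_t−z̄)(z_{t+3}−z̄) = (2.4198) + (-0.6914) + (-8.6914) + (-2.2469) + (0.6420) + (5.9753) = -2.5926
Denominator Σ(z_t−z̄)² = 36.2222
r_3 = -2.5926 / 36.2222 = -0.072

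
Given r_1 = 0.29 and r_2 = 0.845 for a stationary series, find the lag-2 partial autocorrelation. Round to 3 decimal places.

φ_{22} = (r_2 − r_1²) / (1 − r_1²)
r_1² = (0.29)² = 0.0841
Numerator = 0.845 − 0.0841 = 0.7609; denominator = 1 − 0.0841 = 0.9159
φ_{22} = 0.7609 / 0.9159 = 0.831

0.831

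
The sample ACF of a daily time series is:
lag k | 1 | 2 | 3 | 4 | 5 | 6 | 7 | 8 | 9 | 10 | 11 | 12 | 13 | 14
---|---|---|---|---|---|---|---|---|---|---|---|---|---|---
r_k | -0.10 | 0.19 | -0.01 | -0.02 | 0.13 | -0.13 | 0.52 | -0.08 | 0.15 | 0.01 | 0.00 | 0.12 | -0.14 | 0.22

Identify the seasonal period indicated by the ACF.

The largest autocorrelation is r_7 = 0.52, with a weaker echo at lag 14 (0.22); the remaining lags stay at or below 0.19.
The dominant spike at lag 7 indicates a seasonal period of 7.

7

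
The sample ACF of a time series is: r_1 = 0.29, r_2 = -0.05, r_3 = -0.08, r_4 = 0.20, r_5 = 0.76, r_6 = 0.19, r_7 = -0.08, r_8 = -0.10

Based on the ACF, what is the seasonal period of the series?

The largest autocorrelation is r_5 = 0.76; the remaining lags stay at or below 0.29.
The dominant spike at lag 5 indicates a seasonal period of 5.

5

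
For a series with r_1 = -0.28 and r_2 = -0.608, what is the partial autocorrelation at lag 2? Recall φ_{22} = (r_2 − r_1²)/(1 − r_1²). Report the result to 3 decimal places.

φ_{22} = (r_2 − r_1²) / (1 − r_1²)
r_1² = (-0.28)² = 0.0784
Numerator = -0.608 − 0.0784 = -0.6864; denominator = 1 − 0.0784 = 0.9216
φ_{22} = -0.6864 / 0.9216 = -0.745

-0.745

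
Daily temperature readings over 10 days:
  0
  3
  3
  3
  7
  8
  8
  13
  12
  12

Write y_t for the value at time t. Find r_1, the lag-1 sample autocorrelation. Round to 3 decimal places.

0.660

Mean ȳ = (0 + 3 + 3 + 3 + 7 + 8 + 8 + 13 + 12 + 12)/10 = 6.9000
Numerator Σ_{t=1}^{9}(y_t−ȳ)(y_{t+1}−ȳ) = 122.0900
Denominator Σ(y_t−ȳ)² = 184.9000
r_1 = 122.0900 / 184.9000 = 0.660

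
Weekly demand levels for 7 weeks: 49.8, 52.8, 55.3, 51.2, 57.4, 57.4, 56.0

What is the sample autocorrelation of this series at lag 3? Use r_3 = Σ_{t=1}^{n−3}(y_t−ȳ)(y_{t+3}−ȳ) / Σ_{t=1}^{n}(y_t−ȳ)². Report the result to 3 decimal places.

0.127

Mean ȳ = (49.8 + 52.8 + 55.3 + 51.2 + 57.4 + 57.4 + 56.0)/7 = 54.2714
Numerator Σ_{t=1}^{4}(y_t−ȳ)(y_{t+3}−ȳ) = 7.0390
Denominator Σ(y_t−ȳ)² = 55.2143
r_3 = 7.0390 / 55.2143 = 0.127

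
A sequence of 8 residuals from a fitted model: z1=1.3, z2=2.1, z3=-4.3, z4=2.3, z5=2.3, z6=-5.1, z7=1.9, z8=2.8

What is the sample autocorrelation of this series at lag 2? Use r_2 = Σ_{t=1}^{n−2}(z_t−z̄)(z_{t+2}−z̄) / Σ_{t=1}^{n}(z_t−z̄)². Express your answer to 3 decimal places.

Mean z̄ = (1.3 + 2.1 − 4.3 + 2.3 + 2.3 − 5.1 + 1.9 + 2.8)/8 = 0.4125
Deviations from mean: 0.8875, 1.6875, -4.7125, 1.8875, 1.8875, -5.5125, 1.4875, 2.3875
Σ(z_t−z̄)(z_{t+2}−z̄) = (-4.1823) + (3.1852) + (-8.8948) + (-10.4048) + (2.8077) + (-13.1611) = -30.6503
Denominator Σ(z_t−z̄)² = 71.2688
r_2 = -30.6503 / 71.2688 = -0.430

-0.430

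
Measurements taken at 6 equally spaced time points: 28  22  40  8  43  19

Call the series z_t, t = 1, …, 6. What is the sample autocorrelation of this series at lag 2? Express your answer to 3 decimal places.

Mean z̄ = (28 + 22 + 40 + 8 + 43 + 19)/6 = 26.6667
Σ(z_t−z̄)(z_{t+2}−z̄) = (17.7778) + (87.1111) + (217.7778) + (143.1111) = 465.7778
Denominator Σ(z_t−z̄)² = 875.3333
r_2 = 465.7778 / 875.3333 = 0.532

0.532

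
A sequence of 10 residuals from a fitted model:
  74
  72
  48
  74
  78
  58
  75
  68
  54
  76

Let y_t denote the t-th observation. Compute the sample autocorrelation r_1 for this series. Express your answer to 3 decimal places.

Mean ȳ = (74 + 72 + 48 + 74 + 78 + 58 + 75 + 68 + 54 + 76)/10 = 67.7000
Numerator Σ_{t=1}^{9}(y_t−ȳ)(y_{t+1}−ȳ) = -403.1900
Denominator Σ(y_t−ȳ)² = 996.1000
r_1 = -403.1900 / 996.1000 = -0.405

-0.405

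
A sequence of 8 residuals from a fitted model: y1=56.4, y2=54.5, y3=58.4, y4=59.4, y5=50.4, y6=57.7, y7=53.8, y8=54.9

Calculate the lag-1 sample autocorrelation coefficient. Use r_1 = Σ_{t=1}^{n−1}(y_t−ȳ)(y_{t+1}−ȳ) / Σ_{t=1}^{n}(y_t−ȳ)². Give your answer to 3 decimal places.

-0.449

Mean ȳ = (56.4 + 54.5 + 58.4 + 59.4 + 50.4 + 57.7 + 53.8 + 54.9)/8 = 55.6875
Deviations from mean: 0.7125, -1.1875, 2.7125, 3.7125, -5.2875, 2.0125, -1.8875, -0.7875
Numerator Σ_{t=1}^{7}(y_t−ȳ)(y_{t+1}−ȳ) = -26.5802
Denominator Σ(y_t−ȳ)² = 59.2488
r_1 = -26.5802 / 59.2488 = -0.449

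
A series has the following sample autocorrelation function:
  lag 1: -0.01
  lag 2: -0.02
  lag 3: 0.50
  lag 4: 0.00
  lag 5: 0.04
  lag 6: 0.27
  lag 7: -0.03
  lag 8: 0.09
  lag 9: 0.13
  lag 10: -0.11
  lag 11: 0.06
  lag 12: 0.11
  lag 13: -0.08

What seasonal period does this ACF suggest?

3

The largest autocorrelation is r_3 = 0.50, with a weaker echo at lag 6 (0.27); the remaining lags stay at or below 0.13.
The dominant spike at lag 3 indicates a seasonal period of 3.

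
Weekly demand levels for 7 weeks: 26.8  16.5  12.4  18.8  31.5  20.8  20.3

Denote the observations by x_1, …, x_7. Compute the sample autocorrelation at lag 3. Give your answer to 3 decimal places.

Mean x̄ = (26.8 + 16.5 + 12.4 + 18.8 + 31.5 + 20.8 + 20.3)/7 = 21.0143
Deviations from mean: 5.7857, -4.5143, -8.6143, -2.2143, 10.4857, -0.2143, -0.7143
Numerator Σ_{t=1}^{4}(x_t−x̄)(x_{t+3}−x̄) = -56.7192
Denominator Σ(x_t−x̄)² = 243.4686
r_3 = -56.7192 / 243.4686 = -0.233

-0.233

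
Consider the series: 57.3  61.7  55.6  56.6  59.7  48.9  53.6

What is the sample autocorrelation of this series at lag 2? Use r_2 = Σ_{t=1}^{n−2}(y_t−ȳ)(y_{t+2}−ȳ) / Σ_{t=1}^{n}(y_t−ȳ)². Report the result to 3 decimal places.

Mean ȳ = (57.3 + 61.7 + 55.6 + 56.6 + 59.7 + 48.9 + 53.6)/7 = 56.2000
Deviations from mean: 1.1000, 5.5000, -0.6000, 0.4000, 3.5000, -7.3000, -2.6000
Numerator Σ_{t=1}^{5}(y_t−ȳ)(y_{t+2}−ȳ) = -12.5800
Denominator Σ(y_t−ȳ)² = 104.2800
r_2 = -12.5800 / 104.2800 = -0.121

-0.121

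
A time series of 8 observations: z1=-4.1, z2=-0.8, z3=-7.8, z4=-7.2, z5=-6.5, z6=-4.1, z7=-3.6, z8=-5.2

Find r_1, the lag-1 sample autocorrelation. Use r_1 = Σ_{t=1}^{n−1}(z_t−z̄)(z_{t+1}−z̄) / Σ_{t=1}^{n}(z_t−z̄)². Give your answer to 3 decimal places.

0.031

Mean z̄ = (-4.1 − 0.8 − 7.8 − 7.2 − 6.5 − 4.1 − 3.6 − 5.2)/8 = -4.9125
Deviations from mean: 0.8125, 4.1125, -2.8875, -2.2875, -1.5875, 0.8125, 1.3125, -0.2875
Numerator Σ_{t=1}^{7}(z_t−z̄)(z_{t+1}−z̄) = 1.1023
Denominator Σ(z_t−z̄)² = 36.1288
r_1 = 1.1023 / 36.1288 = 0.031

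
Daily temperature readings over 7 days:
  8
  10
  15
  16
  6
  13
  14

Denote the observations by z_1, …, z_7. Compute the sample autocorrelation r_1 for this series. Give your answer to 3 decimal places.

-0.165

Mean z̄ = (8 + 10 + 15 + 16 + 6 + 13 + 14)/7 = 11.7143
Deviations from mean: -3.7143, -1.7143, 3.2857, 4.2857, -5.7143, 1.2857, 2.2857
Numerator Σ_{t=1}^{6}(z_t−z̄)(z_{t+1}−z̄) = -14.0816
Denominator Σ(z_t−z̄)² = 85.4286
r_1 = -14.0816 / 85.4286 = -0.165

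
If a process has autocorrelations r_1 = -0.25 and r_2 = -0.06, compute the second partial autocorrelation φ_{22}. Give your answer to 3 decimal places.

φ_{22} = (r_2 − r_1²) / (1 − r_1²)
r_1² = (-0.25)² = 0.0625
Numerator = -0.06 − 0.0625 = -0.1225; denominator = 1 − 0.0625 = 0.9375
φ_{22} = -0.1225 / 0.9375 = -0.131

-0.131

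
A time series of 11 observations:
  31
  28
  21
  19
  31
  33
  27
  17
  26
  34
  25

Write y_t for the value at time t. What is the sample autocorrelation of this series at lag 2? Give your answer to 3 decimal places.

-0.746

Mean ȳ = (31 + 28 + 21 + 19 + 31 + 33 + 27 + 17 + 26 + 34 + 25)/11 = 26.5455
Numerator Σ_{t=1}^{9}(y_t−ȳ)(y_{t+2}−ȳ) = -239.2314
Denominator Σ(y_t−ȳ)² = 320.7273
r_2 = -239.2314 / 320.7273 = -0.746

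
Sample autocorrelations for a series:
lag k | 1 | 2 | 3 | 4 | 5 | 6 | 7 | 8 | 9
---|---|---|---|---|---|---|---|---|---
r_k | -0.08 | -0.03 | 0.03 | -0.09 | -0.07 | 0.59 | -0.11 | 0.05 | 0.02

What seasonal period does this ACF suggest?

The largest autocorrelation is r_6 = 0.59; the remaining lags stay at or below 0.05.
The dominant spike at lag 6 indicates a seasonal period of 6.

6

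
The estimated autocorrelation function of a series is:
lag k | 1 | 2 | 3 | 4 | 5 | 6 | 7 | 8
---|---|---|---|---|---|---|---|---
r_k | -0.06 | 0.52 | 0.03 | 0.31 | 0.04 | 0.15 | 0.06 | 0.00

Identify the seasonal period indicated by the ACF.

2

The largest autocorrelation is r_2 = 0.52, with weaker echoes at lags 4 (0.31) and 6 (0.15); the remaining lags stay at or below 0.06.
The dominant spike at lag 2 indicates a seasonal period of 2.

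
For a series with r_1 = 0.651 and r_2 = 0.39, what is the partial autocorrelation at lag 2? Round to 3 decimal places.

-0.059

φ_{22} = (r_2 − r_1²) / (1 − r_1²)
r_1² = (0.651)² = 0.423801
Numerator = 0.39 − 0.4238 = -0.0338; denominator = 1 − 0.4238 = 0.5762
φ_{22} = -0.0338 / 0.5762 = -0.059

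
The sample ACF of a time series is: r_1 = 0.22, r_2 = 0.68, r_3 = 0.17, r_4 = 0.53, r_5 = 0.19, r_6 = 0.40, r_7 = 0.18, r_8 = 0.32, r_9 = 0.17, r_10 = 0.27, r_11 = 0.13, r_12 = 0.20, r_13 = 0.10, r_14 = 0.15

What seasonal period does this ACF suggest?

2

The largest autocorrelation is r_2 = 0.68, with weaker echoes at lags 4 (0.53), 6 (0.40), 8 (0.32) and 10 (0.27); the remaining lags stay at or below 0.22.
The dominant spike at lag 2 indicates a seasonal period of 2.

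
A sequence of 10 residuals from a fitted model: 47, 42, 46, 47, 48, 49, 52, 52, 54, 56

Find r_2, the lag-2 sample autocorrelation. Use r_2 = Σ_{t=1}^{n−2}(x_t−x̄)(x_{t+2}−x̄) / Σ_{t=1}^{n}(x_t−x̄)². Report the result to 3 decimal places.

Mean x̄ = (47 + 42 + 46 + 47 + 48 + 49 + 52 + 52 + 54 + 56)/10 = 49.3000
Numerator Σ_{t=1}^{8}(x_t−x̄)(x_{t+2}−x̄) = 55.8200
Denominator Σ(x_t−x̄)² = 158.1000
r_2 = 55.8200 / 158.1000 = 0.353

0.353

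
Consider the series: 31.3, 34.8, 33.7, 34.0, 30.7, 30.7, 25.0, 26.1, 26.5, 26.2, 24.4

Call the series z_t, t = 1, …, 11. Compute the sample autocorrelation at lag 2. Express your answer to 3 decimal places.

0.484

Mean z̄ = (31.3 + 34.8 + 33.7 + 34.0 + 30.7 + 30.7 + 25.0 + 26.1 + 26.5 + 26.2 + 24.4)/11 = 29.4000
Numerator Σ_{t=1}^{9}(z_t−z̄)(z_{t+2}−z̄) = 72.3900
Denominator Σ(z_t−z̄)² = 149.7000
r_2 = 72.3900 / 149.7000 = 0.484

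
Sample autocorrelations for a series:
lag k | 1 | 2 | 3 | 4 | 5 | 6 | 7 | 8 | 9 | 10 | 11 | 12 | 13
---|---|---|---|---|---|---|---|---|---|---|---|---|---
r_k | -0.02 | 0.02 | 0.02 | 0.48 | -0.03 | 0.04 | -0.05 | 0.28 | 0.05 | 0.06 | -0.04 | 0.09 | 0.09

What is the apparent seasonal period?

4

The largest autocorrelation is r_4 = 0.48, with a weaker echo at lag 8 (0.28); the remaining lags stay at or below 0.09.
The dominant spike at lag 4 indicates a seasonal period of 4.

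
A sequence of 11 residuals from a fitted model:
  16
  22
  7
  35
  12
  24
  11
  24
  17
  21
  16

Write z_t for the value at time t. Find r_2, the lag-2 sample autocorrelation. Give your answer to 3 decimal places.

Mean z̄ = (16 + 22 + 7 + 35 + 12 + 24 + 11 + 24 + 17 + 21 + 16)/11 = 18.6364
Numerator Σ_{t=1}^{9}(z_t−z̄)(z_{t+2}−z̄) = 359.6446
Denominator Σ(z_t−z̄)² = 596.5455
r_2 = 359.6446 / 596.5455 = 0.603

0.603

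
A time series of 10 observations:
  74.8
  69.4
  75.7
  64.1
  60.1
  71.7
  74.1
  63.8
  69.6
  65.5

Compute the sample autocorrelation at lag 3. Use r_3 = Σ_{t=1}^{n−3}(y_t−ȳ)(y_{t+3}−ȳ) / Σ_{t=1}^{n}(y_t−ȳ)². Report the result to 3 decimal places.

Mean ȳ = (74.8 + 69.4 + 75.7 + 64.1 + 60.1 + 71.7 + 74.1 + 63.8 + 69.6 + 65.5)/10 = 68.8800
Numerator Σ_{t=1}^{7}(y_t−ȳ)(y_{t+3}−ȳ) = -9.5932
Denominator Σ(y_t−ȳ)² = 254.7160
r_3 = -9.5932 / 254.7160 = -0.038

-0.038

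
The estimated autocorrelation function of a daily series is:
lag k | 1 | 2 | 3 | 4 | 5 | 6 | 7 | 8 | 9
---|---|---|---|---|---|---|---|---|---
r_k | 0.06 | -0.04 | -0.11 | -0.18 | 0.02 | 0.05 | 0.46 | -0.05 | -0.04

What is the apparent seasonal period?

The largest autocorrelation is r_7 = 0.46; the remaining lags stay at or below 0.06.
The dominant spike at lag 7 indicates a seasonal period of 7.

7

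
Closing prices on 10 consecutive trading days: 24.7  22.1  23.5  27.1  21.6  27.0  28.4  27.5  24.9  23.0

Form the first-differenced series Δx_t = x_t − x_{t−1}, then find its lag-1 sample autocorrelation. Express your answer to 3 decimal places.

First differences Δx: -2.6, 1.4, 3.6, -5.5, 5.4, 1.4, -0.9, -2.6, -1.9
Mean of differences = -0.1889
Numerator Σ(Δx_t−Δx̄)(Δx_{t+1}−Δx̄) = -34.0268
Denominator Σ(Δx_t−Δx̄)² = 93.9089
r_1(Δx) = -34.0268 / 93.9089 = -0.362

-0.362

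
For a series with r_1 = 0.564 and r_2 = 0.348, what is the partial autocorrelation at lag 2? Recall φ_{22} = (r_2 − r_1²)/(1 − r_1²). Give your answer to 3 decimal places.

0.044

φ_{22} = (r_2 − r_1²) / (1 − r_1²)
r_1² = (0.564)² = 0.318096
Numerator = 0.348 − 0.3181 = 0.0299; denominator = 1 − 0.3181 = 0.6819
φ_{22} = 0.0299 / 0.6819 = 0.044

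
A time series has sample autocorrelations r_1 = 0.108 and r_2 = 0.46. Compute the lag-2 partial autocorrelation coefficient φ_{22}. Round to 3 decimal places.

φ_{22} = (r_2 − r_1²) / (1 − r_1²)
r_1² = (0.108)² = 0.011664
Numerator = 0.46 − 0.0117 = 0.4483; denominator = 1 − 0.0117 = 0.9883
φ_{22} = 0.4483 / 0.9883 = 0.454

0.454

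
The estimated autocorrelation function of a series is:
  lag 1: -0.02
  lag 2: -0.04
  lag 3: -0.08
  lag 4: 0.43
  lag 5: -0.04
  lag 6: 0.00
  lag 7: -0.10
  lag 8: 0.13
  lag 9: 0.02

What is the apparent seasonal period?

The largest autocorrelation is r_4 = 0.43; the remaining lags stay at or below 0.13.
The dominant spike at lag 4 indicates a seasonal period of 4.

4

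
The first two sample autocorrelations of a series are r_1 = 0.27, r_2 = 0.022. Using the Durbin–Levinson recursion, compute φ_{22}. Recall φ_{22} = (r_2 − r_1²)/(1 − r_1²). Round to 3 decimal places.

-0.055

φ_{22} = (r_2 − r_1²) / (1 − r_1²)
r_1² = (0.27)² = 0.0729
Numerator = 0.022 − 0.0729 = -0.0509; denominator = 1 − 0.0729 = 0.9271
φ_{22} = -0.0509 / 0.9271 = -0.055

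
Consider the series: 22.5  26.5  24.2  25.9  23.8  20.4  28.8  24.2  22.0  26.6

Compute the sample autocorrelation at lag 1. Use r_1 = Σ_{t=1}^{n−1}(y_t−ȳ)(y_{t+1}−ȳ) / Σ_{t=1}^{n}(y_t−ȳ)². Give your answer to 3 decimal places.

Mean ȳ = (22.5 + 26.5 + 24.2 + 25.9 + 23.8 + 20.4 + 28.8 + 24.2 + 22.0 + 26.6)/10 = 24.4900
Numerator Σ_{t=1}^{9}(y_t−ȳ)(y_{t+1}−ȳ) = -26.5521
Denominator Σ(y_t−ȳ)² = 56.5890
r_1 = -26.5521 / 56.5890 = -0.469

-0.469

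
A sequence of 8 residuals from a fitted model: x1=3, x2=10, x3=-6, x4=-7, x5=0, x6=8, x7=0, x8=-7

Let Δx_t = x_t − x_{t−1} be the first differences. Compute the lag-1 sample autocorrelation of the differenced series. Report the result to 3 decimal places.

-0.138

First differences Δx: 7, -16, -1, 7, 8, -8, -7
Mean of differences = -1.4286
Numerator Σ(Δx_t−Δx̄)(Δx_{t+1}−Δx̄) = -71.3265
Denominator Σ(Δx_t−Δx̄)² = 517.7143
r_1(Δx) = -71.3265 / 517.7143 = -0.138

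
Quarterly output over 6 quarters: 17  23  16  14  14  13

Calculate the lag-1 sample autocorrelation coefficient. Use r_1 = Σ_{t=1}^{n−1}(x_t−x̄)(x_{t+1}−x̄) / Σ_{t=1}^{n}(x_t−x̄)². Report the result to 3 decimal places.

0.246

Mean x̄ = (17 + 23 + 16 + 14 + 14 + 13)/6 = 16.1667
Deviations from mean: 0.8333, 6.8333, -0.1667, -2.1667, -2.1667, -3.1667
Σ(x_t−x̄)(x_{t+1}−x̄) = (5.6944) + (-1.1389) + (0.3611) + (4.6944) + (6.8611) = 16.4722
Denominator Σ(x_t−x̄)² = 66.8333
r_1 = 16.4722 / 66.8333 = 0.246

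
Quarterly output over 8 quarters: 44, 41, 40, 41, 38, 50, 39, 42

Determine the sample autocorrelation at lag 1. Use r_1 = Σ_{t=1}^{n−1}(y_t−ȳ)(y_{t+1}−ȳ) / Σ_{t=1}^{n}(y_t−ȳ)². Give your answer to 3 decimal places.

Mean ȳ = (44 + 41 + 40 + 41 + 38 + 50 + 39 + 42)/8 = 41.8750
Deviations from mean: 2.1250, -0.8750, -1.8750, -0.8750, -3.8750, 8.1250, -2.8750, 0.1250
Σ(y_t−ȳ)(y_{t+1}−ȳ) = (-1.8594) + (1.6406) + (1.6406) + (3.3906) + (-31.4844) + (-23.3594) + (-0.3594) = -50.3906
Denominator Σ(y_t−ȳ)² = 98.8750
r_1 = -50.3906 / 98.8750 = -0.510

-0.510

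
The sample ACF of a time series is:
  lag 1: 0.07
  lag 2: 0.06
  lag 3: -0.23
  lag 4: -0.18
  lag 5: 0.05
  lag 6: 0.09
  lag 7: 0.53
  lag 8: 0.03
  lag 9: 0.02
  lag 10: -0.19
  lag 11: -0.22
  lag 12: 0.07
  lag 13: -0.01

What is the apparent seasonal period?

7

The largest autocorrelation is r_7 = 0.53; the remaining lags stay at or below 0.09.
The dominant spike at lag 7 indicates a seasonal period of 7.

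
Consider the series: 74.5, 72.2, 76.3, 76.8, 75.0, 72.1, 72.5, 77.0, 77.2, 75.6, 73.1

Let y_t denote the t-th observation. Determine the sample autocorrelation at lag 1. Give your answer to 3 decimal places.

0.171

Mean ȳ = (74.5 + 72.2 + 76.3 + 76.8 + 75.0 + 72.1 + 72.5 + 77.0 + 77.2 + 75.6 + 73.1)/11 = 74.7545
Numerator Σ_{t=1}^{10}(y_t−ȳ)(y_{t+1}−ȳ) = 6.7961
Denominator Σ(y_t−ȳ)² = 39.8273
r_1 = 6.7961 / 39.8273 = 0.171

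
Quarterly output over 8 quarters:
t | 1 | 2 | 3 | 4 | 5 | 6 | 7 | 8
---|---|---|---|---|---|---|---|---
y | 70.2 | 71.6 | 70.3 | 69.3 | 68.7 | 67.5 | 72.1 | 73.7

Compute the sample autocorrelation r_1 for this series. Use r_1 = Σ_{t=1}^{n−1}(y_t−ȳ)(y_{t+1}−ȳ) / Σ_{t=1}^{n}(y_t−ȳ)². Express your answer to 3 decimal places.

Mean ȳ = (70.2 + 71.6 + 70.3 + 69.3 + 68.7 + 67.5 + 72.1 + 73.7)/8 = 70.4250
Deviations from mean: -0.2250, 1.1750, -0.1250, -1.1250, -1.7250, -2.9250, 1.6750, 3.2750
Σ(y_t−ȳ)(y_{t+1}−ȳ) = (-0.2644) + (-0.1469) + (0.1406) + (1.9406) + (5.0456) + (-4.8994) + (5.4856) = 7.3019
Denominator Σ(y_t−ȳ)² = 27.7750
r_1 = 7.3019 / 27.7750 = 0.263

0.263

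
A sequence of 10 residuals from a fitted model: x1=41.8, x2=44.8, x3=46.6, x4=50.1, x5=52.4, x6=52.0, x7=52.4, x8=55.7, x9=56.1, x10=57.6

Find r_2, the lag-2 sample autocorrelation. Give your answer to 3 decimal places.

0.350

Mean x̄ = (41.8 + 44.8 + 46.6 + 50.1 + 52.4 + 52.0 + 52.4 + 55.7 + 56.1 + 57.6)/10 = 50.9500
Numerator Σ_{t=1}^{8}(x_t−x̄)(x_{t+2}−x̄) = 83.9750
Denominator Σ(x_t−x̄)² = 239.8050
r_2 = 83.9750 / 239.8050 = 0.350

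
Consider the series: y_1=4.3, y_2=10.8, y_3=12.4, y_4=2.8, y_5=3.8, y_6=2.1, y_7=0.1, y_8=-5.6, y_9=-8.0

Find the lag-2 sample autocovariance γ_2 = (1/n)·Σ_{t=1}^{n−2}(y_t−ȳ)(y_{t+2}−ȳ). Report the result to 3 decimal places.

Mean ȳ = (4.3 + 10.8 + 12.4 + 2.8 + 3.8 + 2.1 + 0.1 − 5.6 − 8.0)/9 = 2.5222
Σ_{t=1}^{7}(y_t−ȳ)(y_{t+2}−ȳ) = 58.1857
γ_2 = 58.1857 / 9 = 6.465

6.465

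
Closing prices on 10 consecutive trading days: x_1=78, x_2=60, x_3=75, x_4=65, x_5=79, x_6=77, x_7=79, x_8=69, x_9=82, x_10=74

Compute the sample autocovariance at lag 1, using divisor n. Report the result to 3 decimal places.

Mean x̄ = (78 + 60 + 75 + 65 + 79 + 77 + 79 + 69 + 82 + 74)/10 = 73.8000
Σ_{t=1}^{9}(x_t−x̄)(x_{t+1}−x̄) = -160.2400
γ_1 = -160.2400 / 10 = -16.024

-16.024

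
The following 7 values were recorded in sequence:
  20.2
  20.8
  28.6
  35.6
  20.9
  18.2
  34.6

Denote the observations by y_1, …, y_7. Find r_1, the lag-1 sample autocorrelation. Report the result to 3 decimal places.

Mean ȳ = (20.2 + 20.8 + 28.6 + 35.6 + 20.9 + 18.2 + 34.6)/7 = 25.5571
Deviations from mean: -5.3571, -4.7571, 3.0429, 10.0429, -4.6571, -7.3571, 9.0429
Σ(y_t−ȳ)(y_{t+1}−ȳ) = (25.4847) + (-14.4753) + (30.5590) + (-46.7710) + (34.2633) + (-66.5296) = -37.4690
Denominator Σ(y_t−ȳ)² = 319.0371
r_1 = -37.4690 / 319.0371 = -0.117

-0.117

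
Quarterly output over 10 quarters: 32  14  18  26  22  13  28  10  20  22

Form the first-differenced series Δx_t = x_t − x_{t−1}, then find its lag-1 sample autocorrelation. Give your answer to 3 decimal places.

First differences Δx: -18, 4, 8, -4, -9, 15, -18, 10, 2
Mean of differences = -1.1111
Numerator Σ(Δx_t−Δx̄)(Δx_{t+1}−Δx̄) = -595.5679
Denominator Σ(Δx_t−Δx̄)² = 1142.8889
r_1(Δx) = -595.5679 / 1142.8889 = -0.521

-0.521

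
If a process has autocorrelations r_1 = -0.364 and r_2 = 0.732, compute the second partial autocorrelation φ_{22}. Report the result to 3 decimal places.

0.691

φ_{22} = (r_2 − r_1²) / (1 − r_1²)
r_1² = (-0.364)² = 0.132496
Numerator = 0.732 − 0.1325 = 0.5995; denominator = 1 − 0.1325 = 0.8675
φ_{22} = 0.5995 / 0.8675 = 0.691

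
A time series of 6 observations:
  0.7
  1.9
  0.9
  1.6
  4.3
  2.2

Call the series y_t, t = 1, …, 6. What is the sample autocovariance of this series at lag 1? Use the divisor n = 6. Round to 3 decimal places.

Mean ȳ = (0.7 + 1.9 + 0.9 + 1.6 + 4.3 + 2.2)/6 = 1.9333
Deviations: -1.2333, -0.0333, -1.0333, -0.3333, 2.3667, 0.2667
Σ_{t=1}^{5}(y_t−ȳ)(y_{t+1}−ȳ) = 0.2622
γ_1 = 0.2622 / 6 = 0.044

0.044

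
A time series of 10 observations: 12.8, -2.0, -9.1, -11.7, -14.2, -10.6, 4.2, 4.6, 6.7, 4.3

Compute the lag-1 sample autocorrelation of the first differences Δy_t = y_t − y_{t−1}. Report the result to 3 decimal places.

First differences Δy: -14.8, -7.1, -2.6, -2.5, 3.6, 14.8, 0.4, 2.1, -2.4
Mean of differences = -0.9444
Numerator Σ(Δy_t−Δȳ)(Δy_{t+1}−Δȳ) = 183.3647
Denominator Σ(Δy_t−Δȳ)² = 516.7622
r_1(Δy) = 183.3647 / 516.7622 = 0.355

0.355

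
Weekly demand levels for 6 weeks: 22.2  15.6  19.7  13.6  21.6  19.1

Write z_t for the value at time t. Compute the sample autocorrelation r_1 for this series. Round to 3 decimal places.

Mean z̄ = (22.2 + 15.6 + 19.7 + 13.6 + 21.6 + 19.1)/6 = 18.6333
Deviations from mean: 3.5667, -3.0333, 1.0667, -5.0333, 2.9667, 0.4667
Σ(z_t−z̄)(z_{t+1}−z̄) = (-10.8189) + (-3.2356) + (-5.3689) + (-14.9322) + (1.3844) = -32.9711
Denominator Σ(z_t−z̄)² = 57.4133
r_1 = -32.9711 / 57.4133 = -0.574

-0.574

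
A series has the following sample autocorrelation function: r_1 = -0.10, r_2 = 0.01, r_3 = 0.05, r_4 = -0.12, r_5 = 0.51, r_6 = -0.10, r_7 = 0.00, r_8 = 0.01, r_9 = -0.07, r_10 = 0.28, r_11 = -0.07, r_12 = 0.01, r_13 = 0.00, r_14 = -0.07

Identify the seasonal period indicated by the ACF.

5

The largest autocorrelation is r_5 = 0.51, with a weaker echo at lag 10 (0.28); the remaining lags stay at or below 0.05.
The dominant spike at lag 5 indicates a seasonal period of 5.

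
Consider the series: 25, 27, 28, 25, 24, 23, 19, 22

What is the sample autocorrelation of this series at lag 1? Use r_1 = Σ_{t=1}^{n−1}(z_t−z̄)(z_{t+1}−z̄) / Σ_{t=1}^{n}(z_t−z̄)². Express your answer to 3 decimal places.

0.593

Mean z̄ = (25 + 27 + 28 + 25 + 24 + 23 + 19 + 22)/8 = 24.1250
Deviations from mean: 0.8750, 2.8750, 3.8750, 0.8750, -0.1250, -1.1250, -5.1250, -2.1250
Numerator Σ_{t=1}^{7}(z_t−z̄)(z_{t+1}−z̄) = 33.7344
Denominator Σ(z_t−z̄)² = 56.8750
r_1 = 33.7344 / 56.8750 = 0.593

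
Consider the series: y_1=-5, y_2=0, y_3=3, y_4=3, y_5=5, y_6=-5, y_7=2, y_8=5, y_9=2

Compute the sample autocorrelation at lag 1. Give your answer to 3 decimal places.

Mean ȳ = (-5 + 0 + 3 + 3 + 5 − 5 + 2 + 5 + 2)/9 = 1.1111
Numerator Σ_{t=1}^{8}(y_t−ȳ)(y_{t+1}−ȳ) = -6.6790
Denominator Σ(y_t−ȳ)² = 114.8889
r_1 = -6.6790 / 114.8889 = -0.058

-0.058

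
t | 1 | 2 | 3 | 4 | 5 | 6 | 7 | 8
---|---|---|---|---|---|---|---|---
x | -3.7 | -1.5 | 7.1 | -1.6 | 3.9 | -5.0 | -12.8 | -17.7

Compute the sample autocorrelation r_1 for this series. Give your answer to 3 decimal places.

Mean x̄ = (-3.7 − 1.5 + 7.1 − 1.6 + 3.9 − 5.0 − 12.8 − 17.7)/8 = -3.9125
Deviations from mean: 0.2125, 2.4125, 11.0125, 2.3125, 7.8125, -1.0875, -8.8875, -13.7875
Σ(x_t−x̄)(x_{t+1}−x̄) = (0.5127) + (26.5677) + (25.4664) + (18.0664) + (-8.4961) + (9.6652) + (122.5364) = 194.3186
Denominator Σ(x_t−x̄)² = 463.7888
r_1 = 194.3186 / 463.7888 = 0.419

0.419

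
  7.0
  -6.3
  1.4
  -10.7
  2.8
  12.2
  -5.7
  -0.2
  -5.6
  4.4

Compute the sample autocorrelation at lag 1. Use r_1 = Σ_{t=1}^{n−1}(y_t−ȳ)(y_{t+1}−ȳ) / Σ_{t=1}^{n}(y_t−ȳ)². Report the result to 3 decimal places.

Mean ȳ = (7.0 − 6.3 + 1.4 − 10.7 + 2.8 + 12.2 − 5.7 − 0.2 − 5.6 + 4.4)/10 = -0.0700
Numerator Σ_{t=1}^{9}(y_t−ȳ)(y_{t+1}−ȳ) = -156.4719
Denominator Σ(y_t−ȳ)² = 445.0210
r_1 = -156.4719 / 445.0210 = -0.352

-0.352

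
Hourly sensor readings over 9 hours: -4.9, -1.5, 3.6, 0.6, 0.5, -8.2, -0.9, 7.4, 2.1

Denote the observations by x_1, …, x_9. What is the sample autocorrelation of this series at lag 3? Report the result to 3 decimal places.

-0.290

Mean x̄ = (-4.9 − 1.5 + 3.6 + 0.6 + 0.5 − 8.2 − 0.9 + 7.4 + 2.1)/9 = -0.1444
Numerator Σ_{t=1}^{6}(x_t−x̄)(x_{t+3}−x̄) = -48.3581
Denominator Σ(x_t−x̄)² = 166.8622
r_3 = -48.3581 / 166.8622 = -0.290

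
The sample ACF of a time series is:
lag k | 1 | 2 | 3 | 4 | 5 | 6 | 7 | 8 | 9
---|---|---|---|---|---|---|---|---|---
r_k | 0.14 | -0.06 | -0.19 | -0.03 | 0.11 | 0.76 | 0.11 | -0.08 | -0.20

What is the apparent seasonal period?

6

The largest autocorrelation is r_6 = 0.76; the remaining lags stay at or below 0.14.
The dominant spike at lag 6 indicates a seasonal period of 6.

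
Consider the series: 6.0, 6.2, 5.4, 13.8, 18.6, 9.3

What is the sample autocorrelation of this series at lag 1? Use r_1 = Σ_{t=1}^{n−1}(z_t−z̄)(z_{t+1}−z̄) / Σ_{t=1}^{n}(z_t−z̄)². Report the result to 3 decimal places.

0.301

Mean z̄ = (6.0 + 6.2 + 5.4 + 13.8 + 18.6 + 9.3)/6 = 9.8833
Deviations from mean: -3.8833, -3.6833, -4.4833, 3.9167, 8.7167, -0.5833
Σ(z_t−z̄)(z_{t+1}−z̄) = (14.3036) + (16.5136) + (-17.5597) + (34.1403) + (-5.0847) = 42.3131
Denominator Σ(z_t−z̄)² = 140.4083
r_1 = 42.3131 / 140.4083 = 0.301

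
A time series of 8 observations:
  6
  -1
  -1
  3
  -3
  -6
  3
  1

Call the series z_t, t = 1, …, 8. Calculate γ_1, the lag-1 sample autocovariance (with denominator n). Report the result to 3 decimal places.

-1.602

Mean z̄ = (6 − 1 − 1 + 3 − 3 − 6 + 3 + 1)/8 = 0.2500
Σ_{t=1}^{7}(z_t−z̄)(z_{t+1}−z̄) = -12.8125
γ_1 = -12.8125 / 8 = -1.602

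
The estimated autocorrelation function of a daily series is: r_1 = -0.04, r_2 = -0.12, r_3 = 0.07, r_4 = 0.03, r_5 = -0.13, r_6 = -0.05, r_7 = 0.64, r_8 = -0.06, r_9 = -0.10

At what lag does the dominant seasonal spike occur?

The largest autocorrelation is r_7 = 0.64; the remaining lags stay at or below 0.07.
The dominant spike at lag 7 indicates a seasonal period of 7.

7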